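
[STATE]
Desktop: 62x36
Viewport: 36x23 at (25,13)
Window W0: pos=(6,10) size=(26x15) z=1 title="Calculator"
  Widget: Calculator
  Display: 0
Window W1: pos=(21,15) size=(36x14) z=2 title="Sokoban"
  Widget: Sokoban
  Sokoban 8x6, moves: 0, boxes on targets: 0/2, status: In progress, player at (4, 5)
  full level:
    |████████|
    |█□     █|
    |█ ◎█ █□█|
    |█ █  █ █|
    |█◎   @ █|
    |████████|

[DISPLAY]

     0┃                             
      ┃                             
━━━━━━━━━━━━━━━━━━━━━━━━━━━━━━━┓    
koban                          ┃    
───────────────────────────────┨    
█████                          ┃    
    █                          ┃    
█ █□█                          ┃    
  █ █                          ┃    
  @ █                          ┃    
█████                          ┃    
es: 0  0/2                     ┃    
                               ┃    
                               ┃    
                               ┃    
━━━━━━━━━━━━━━━━━━━━━━━━━━━━━━━┛    
                                    
                                    
                                    
                                    
                                    
                                    
                                    


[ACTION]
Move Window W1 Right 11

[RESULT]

     0┃                             
      ┃                             
 ┏━━━━━━━━━━━━━━━━━━━━━━━━━━━━━━━━━━
 ┃ Sokoban                          
 ┠──────────────────────────────────
 ┃████████                          
 ┃█□     █                          
 ┃█ ◎█ █□█                          
 ┃█ █  █ █                          
 ┃█◎   @ █                          
 ┃████████                          
━┃Moves: 0  0/2                     
 ┃                                  
 ┃                                  
 ┃                                  
 ┗━━━━━━━━━━━━━━━━━━━━━━━━━━━━━━━━━━
                                    
                                    
                                    
                                    
                                    
                                    
                                    


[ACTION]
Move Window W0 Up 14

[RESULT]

      ┃                             
━━━━━━┛                             
 ┏━━━━━━━━━━━━━━━━━━━━━━━━━━━━━━━━━━
 ┃ Sokoban                          
 ┠──────────────────────────────────
 ┃████████                          
 ┃█□     █                          
 ┃█ ◎█ █□█                          
 ┃█ █  █ █                          
 ┃█◎   @ █                          
 ┃████████                          
 ┃Moves: 0  0/2                     
 ┃                                  
 ┃                                  
 ┃                                  
 ┗━━━━━━━━━━━━━━━━━━━━━━━━━━━━━━━━━━
                                    
                                    
                                    
                                    
                                    
                                    
                                    


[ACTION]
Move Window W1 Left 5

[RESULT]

      ┃                             
━━━━━━┛                             
━━━━━━━━━━━━━━━━━━━━━━━━━━━━━━━┓    
koban                          ┃    
───────────────────────────────┨    
█████                          ┃    
    █                          ┃    
█ █□█                          ┃    
  █ █                          ┃    
  @ █                          ┃    
█████                          ┃    
es: 0  0/2                     ┃    
                               ┃    
                               ┃    
                               ┃    
━━━━━━━━━━━━━━━━━━━━━━━━━━━━━━━┛    
                                    
                                    
                                    
                                    
                                    
                                    
                                    


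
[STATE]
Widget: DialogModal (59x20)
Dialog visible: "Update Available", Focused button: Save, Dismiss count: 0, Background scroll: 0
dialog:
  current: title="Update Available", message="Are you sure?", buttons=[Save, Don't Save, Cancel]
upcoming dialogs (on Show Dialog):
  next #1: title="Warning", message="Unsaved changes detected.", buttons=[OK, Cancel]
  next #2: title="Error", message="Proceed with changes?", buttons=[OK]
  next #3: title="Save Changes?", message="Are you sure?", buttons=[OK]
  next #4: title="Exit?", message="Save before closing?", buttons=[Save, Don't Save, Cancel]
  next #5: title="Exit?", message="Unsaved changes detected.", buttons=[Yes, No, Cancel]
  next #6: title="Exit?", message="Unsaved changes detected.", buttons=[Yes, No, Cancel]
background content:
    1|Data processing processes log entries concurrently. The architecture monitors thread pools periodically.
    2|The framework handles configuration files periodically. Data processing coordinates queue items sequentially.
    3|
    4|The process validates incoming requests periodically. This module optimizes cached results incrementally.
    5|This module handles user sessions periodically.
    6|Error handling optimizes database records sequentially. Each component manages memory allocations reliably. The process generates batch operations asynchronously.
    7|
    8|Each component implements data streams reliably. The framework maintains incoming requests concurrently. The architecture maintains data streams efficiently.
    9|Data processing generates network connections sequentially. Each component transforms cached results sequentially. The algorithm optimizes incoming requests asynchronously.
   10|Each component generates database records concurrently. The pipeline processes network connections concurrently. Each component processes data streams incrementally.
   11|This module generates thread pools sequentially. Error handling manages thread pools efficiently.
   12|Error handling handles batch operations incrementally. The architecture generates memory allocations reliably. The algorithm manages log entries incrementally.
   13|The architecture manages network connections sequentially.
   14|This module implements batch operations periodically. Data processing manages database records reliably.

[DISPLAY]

Data processing processes log entries concurrently. The arc
The framework handles configuration files periodically. Dat
                                                           
The process validates incoming requests periodically. This 
This module handles user sessions periodically.            
Error handling optimizes database records sequentially. Eac
                                                           
Each componen┌──────────────────────────────┐ly. The framew
Data processi│       Update Available       │ sequentially.
Each componen│        Are you sure?         │currently. The
This module g│ [Save]  Don't Save   Cancel  │ly. Error hand
Error handlin└──────────────────────────────┘mentally. The 
The architecture manages network connections sequentially. 
This module implements batch operations periodically. Data 
                                                           
                                                           
                                                           
                                                           
                                                           
                                                           


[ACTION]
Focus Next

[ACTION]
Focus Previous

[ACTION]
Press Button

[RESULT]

Data processing processes log entries concurrently. The arc
The framework handles configuration files periodically. Dat
                                                           
The process validates incoming requests periodically. This 
This module handles user sessions periodically.            
Error handling optimizes database records sequentially. Eac
                                                           
Each component implements data streams reliably. The framew
Data processing generates network connections sequentially.
Each component generates database records concurrently. The
This module generates thread pools sequentially. Error hand
Error handling handles batch operations incrementally. The 
The architecture manages network connections sequentially. 
This module implements batch operations periodically. Data 
                                                           
                                                           
                                                           
                                                           
                                                           
                                                           


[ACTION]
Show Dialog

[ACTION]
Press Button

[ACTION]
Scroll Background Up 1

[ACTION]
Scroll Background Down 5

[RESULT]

Error handling optimizes database records sequentially. Eac
                                                           
Each component implements data streams reliably. The framew
Data processing generates network connections sequentially.
Each component generates database records concurrently. The
This module generates thread pools sequentially. Error hand
Error handling handles batch operations incrementally. The 
The architecture manages network connections sequentially. 
This module implements batch operations periodically. Data 
                                                           
                                                           
                                                           
                                                           
                                                           
                                                           
                                                           
                                                           
                                                           
                                                           
                                                           


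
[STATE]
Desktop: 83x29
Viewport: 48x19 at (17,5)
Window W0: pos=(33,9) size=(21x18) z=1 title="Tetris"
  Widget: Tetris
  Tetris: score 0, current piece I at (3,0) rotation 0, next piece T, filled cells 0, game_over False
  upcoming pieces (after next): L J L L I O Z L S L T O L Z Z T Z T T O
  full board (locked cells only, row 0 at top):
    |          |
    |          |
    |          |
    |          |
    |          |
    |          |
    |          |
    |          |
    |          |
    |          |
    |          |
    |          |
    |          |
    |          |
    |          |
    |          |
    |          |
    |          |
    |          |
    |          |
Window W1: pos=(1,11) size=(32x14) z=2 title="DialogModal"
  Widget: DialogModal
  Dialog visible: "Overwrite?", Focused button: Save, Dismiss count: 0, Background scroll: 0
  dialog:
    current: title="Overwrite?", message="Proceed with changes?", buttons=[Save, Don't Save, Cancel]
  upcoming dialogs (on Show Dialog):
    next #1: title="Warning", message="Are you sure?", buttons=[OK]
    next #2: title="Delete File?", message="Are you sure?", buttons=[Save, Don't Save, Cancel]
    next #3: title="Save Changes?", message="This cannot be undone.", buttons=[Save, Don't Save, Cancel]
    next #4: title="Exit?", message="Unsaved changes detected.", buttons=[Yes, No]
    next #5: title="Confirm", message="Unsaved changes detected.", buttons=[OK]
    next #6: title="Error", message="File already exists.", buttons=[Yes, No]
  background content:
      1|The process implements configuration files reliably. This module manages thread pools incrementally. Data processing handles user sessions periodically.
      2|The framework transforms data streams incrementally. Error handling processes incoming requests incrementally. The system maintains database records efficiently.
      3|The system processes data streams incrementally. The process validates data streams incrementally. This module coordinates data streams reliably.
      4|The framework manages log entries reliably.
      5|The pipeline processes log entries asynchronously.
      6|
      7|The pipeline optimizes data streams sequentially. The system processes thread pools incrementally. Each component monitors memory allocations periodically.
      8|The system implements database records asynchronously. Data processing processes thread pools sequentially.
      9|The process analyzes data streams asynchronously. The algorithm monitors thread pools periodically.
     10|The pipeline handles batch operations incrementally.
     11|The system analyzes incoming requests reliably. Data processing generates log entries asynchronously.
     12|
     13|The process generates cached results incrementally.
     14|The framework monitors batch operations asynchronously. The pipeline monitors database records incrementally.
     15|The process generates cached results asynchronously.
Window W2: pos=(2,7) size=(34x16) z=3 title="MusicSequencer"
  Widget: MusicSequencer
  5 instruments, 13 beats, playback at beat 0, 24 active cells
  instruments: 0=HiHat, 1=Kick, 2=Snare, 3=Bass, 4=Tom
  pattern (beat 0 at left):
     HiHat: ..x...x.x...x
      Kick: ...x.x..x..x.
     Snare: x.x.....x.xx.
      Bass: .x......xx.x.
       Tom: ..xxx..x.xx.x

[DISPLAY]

                                                
                                                
━━━━━━━━━━━━━━━━━━┓                             
r                 ┃                             
──────────────────┨━━━━━━━━━━━━━━━━━┓           
89012             ┃etris            ┃           
█···█             ┃─────────────────┨           
█··█·             ┃        │Next:   ┃           
█·██·             ┃        │ ▒      ┃           
██·█·             ┃        │▒▒▒     ┃           
·██·█             ┃        │        ┃           
                  ┃        │        ┃           
                  ┃        │        ┃           
                  ┃        │Score:  ┃           
                  ┃        │0       ┃           
                  ┃        │        ┃           
                  ┃        │        ┃           
━━━━━━━━━━━━━━━━━━┛        │        ┃           
ndles batch ope┃┃          │        ┃           


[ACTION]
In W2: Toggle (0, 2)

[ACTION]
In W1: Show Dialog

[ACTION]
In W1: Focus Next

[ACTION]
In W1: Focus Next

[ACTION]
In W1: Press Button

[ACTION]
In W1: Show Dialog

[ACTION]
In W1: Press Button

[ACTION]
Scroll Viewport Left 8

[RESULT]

                                                
                                                
━━━━━━━━━━━━━━━━━━━━━━━━━━┓                     
Sequencer                 ┃                     
──────────────────────────┨━━━━━━━━━━━━━━━━━┓   
▼123456789012             ┃etris            ┃   
······█·█···█             ┃─────────────────┨   
···█·█··█··█·             ┃        │Next:   ┃   
█·█·····█·██·             ┃        │ ▒      ┃   
·█······██·█·             ┃        │▒▒▒     ┃   
··███··█·██·█             ┃        │        ┃   
                          ┃        │        ┃   
                          ┃        │        ┃   
                          ┃        │Score:  ┃   
                          ┃        │0       ┃   
                          ┃        │        ┃   
                          ┃        │        ┃   
━━━━━━━━━━━━━━━━━━━━━━━━━━┛        │        ┃   
eline handles batch ope┃┃          │        ┃   


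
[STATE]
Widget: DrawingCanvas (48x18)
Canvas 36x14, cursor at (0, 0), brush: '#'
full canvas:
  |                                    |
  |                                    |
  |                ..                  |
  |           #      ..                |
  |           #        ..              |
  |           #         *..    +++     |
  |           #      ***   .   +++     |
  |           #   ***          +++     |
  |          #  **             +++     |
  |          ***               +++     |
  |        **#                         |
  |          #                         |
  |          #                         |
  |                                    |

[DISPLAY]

+                                               
                                                
                ..                              
           #      ..                            
           #        ..                          
           #         *..    +++                 
           #      ***   .   +++                 
           #   ***          +++                 
          #  **             +++                 
          ***               +++                 
        **#                                     
          #                                     
          #                                     
                                                
                                                
                                                
                                                
                                                


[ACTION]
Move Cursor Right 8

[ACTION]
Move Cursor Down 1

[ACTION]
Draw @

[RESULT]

                                                
        @                                       
                ..                              
           #      ..                            
           #        ..                          
           #         *..    +++                 
           #      ***   .   +++                 
           #   ***          +++                 
          #  **             +++                 
          ***               +++                 
        **#                                     
          #                                     
          #                                     
                                                
                                                
                                                
                                                
                                                


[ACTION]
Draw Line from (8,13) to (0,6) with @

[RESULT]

      @                                         
       @@                                       
        @       ..                              
         @ #      ..                            
          @#        ..                          
          @#         *..    +++                 
           @      ***   .   +++                 
           #@  ***          +++                 
          #  @*             +++                 
          ***               +++                 
        **#                                     
          #                                     
          #                                     
                                                
                                                
                                                
                                                
                                                


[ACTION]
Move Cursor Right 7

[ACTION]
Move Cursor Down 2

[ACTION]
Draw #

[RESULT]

      @                                         
       @@                                       
        @       ..                              
         @ #   #  ..                            
          @#        ..                          
          @#         *..    +++                 
           @      ***   .   +++                 
           #@  ***          +++                 
          #  @*             +++                 
          ***               +++                 
        **#                                     
          #                                     
          #                                     
                                                
                                                
                                                
                                                
                                                


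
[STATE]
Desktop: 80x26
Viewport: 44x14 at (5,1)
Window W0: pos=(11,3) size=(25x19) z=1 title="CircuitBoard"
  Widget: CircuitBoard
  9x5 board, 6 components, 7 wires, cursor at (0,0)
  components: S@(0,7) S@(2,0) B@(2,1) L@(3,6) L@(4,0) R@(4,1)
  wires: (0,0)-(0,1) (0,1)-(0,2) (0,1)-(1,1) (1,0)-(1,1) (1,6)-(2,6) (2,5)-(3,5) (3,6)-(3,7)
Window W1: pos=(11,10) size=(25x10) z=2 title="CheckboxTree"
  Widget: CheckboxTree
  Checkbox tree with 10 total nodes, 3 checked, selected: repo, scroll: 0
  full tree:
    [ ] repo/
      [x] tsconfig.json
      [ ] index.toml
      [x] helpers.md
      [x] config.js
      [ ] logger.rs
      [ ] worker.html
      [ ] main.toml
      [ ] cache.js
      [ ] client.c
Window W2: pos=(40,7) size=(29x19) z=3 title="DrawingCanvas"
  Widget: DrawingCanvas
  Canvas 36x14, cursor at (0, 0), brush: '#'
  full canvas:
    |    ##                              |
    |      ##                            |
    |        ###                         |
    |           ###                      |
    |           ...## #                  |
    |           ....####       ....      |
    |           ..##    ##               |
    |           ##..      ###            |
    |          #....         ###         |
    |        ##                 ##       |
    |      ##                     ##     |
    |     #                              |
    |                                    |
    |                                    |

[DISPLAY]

                                            
                                            
      ┏━━━━━━━━━━━━━━━━━━━━━━━┓             
      ┃ CircuitBoard          ┃             
      ┠───────────────────────┨             
      ┃   0 1 2 3 4 5 6 7 8   ┃             
      ┃0  [.]─ · ─ ·          ┃    ┏━━━━━━━━
      ┃        │              ┃    ┃ Drawing
      ┃1   · ─ ·              ┃    ┠────────
      ┏━━━━━━━━━━━━━━━━━━━━━━━┓    ┃+   ##  
      ┃ CheckboxTree          ┃    ┃      ##
      ┠───────────────────────┨    ┃        
      ┃>[-] repo/             ┃    ┃        
      ┃   [x] tsconfig.json   ┃    ┃        


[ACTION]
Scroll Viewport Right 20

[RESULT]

                                            
                                            
━━━━━━━━━━┓                                 
          ┃                                 
──────────┨                                 
5 6 7 8   ┃                                 
          ┃    ┏━━━━━━━━━━━━━━━━━━━━━━━━━━━┓
          ┃    ┃ DrawingCanvas             ┃
          ┃    ┠───────────────────────────┨
━━━━━━━━━━┓    ┃+   ##                     ┃
          ┃    ┃      ##                   ┃
──────────┨    ┃        ###                ┃
          ┃    ┃           ###             ┃
ig.json   ┃    ┃           ...## #         ┃


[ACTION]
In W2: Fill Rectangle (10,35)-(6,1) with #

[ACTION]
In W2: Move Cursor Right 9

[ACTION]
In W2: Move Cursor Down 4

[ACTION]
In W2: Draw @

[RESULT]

                                            
                                            
━━━━━━━━━━┓                                 
          ┃                                 
──────────┨                                 
5 6 7 8   ┃                                 
          ┃    ┏━━━━━━━━━━━━━━━━━━━━━━━━━━━┓
          ┃    ┃ DrawingCanvas             ┃
          ┃    ┠───────────────────────────┨
━━━━━━━━━━┓    ┃    ##                     ┃
          ┃    ┃      ##                   ┃
──────────┨    ┃        ###                ┃
          ┃    ┃           ###             ┃
ig.json   ┃    ┃         @ ...## #         ┃


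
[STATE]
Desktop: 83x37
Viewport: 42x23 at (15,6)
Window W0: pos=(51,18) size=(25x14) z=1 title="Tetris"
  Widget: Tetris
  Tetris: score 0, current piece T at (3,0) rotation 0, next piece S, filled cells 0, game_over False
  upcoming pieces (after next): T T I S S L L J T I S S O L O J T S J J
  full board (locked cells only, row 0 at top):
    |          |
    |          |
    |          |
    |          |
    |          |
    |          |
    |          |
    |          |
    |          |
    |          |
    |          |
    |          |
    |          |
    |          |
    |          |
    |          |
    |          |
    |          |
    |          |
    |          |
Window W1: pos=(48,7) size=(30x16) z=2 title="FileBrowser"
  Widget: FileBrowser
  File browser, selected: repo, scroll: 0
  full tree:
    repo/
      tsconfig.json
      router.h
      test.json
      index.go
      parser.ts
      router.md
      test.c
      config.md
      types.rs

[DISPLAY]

                                          
                                 ┏━━━━━━━━
                                 ┃ FileBro
                                 ┠────────
                                 ┃> [-] re
                                 ┃    tsco
                                 ┃    rout
                                 ┃    test
                                 ┃    inde
                                 ┃    pars
                                 ┃    rout
                                 ┃    test
                                 ┃    conf
                                 ┃    type
                                 ┃        
                                 ┃        
                                 ┗━━━━━━━━
                                    ┃     
                                    ┃     
                                    ┃     
                                    ┃     
                                    ┃     
                                    ┃     


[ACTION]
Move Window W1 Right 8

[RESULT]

                                          
                                      ┏━━━
                                      ┃ Fi
                                      ┠───
                                      ┃> [
                                      ┃   
                                      ┃   
                                      ┃   
                                      ┃   
                                      ┃   
                                      ┃   
                                      ┃   
                                    ┏━┃   
                                    ┃ ┃   
                                    ┠─┃   
                                    ┃ ┃   
                                    ┃ ┗━━━
                                    ┃     
                                    ┃     
                                    ┃     
                                    ┃     
                                    ┃     
                                    ┃     


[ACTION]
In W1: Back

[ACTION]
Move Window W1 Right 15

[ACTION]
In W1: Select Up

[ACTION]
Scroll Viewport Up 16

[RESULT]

                                          
                                          
                                          
                                          
                                          
                                          
                                          
                                      ┏━━━
                                      ┃ Fi
                                      ┠───
                                      ┃> [
                                      ┃   
                                      ┃   
                                      ┃   
                                      ┃   
                                      ┃   
                                      ┃   
                                      ┃   
                                    ┏━┃   
                                    ┃ ┃   
                                    ┠─┃   
                                    ┃ ┃   
                                    ┃ ┗━━━


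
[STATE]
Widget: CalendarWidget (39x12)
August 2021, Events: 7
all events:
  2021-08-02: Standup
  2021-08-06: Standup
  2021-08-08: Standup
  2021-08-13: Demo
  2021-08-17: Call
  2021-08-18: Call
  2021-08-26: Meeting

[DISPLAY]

              August 2021              
Mo Tu We Th Fr Sa Su                   
                   1                   
 2*  3  4  5  6*  7  8*                
 9 10 11 12 13* 14 15                  
16 17* 18* 19 20 21 22                 
23 24 25 26* 27 28 29                  
30 31                                  
                                       
                                       
                                       
                                       


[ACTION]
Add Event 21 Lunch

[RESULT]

              August 2021              
Mo Tu We Th Fr Sa Su                   
                   1                   
 2*  3  4  5  6*  7  8*                
 9 10 11 12 13* 14 15                  
16 17* 18* 19 20 21* 22                
23 24 25 26* 27 28 29                  
30 31                                  
                                       
                                       
                                       
                                       


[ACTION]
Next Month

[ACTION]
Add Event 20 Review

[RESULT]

             September 2021            
Mo Tu We Th Fr Sa Su                   
       1  2  3  4  5                   
 6  7  8  9 10 11 12                   
13 14 15 16 17 18 19                   
20* 21 22 23 24 25 26                  
27 28 29 30                            
                                       
                                       
                                       
                                       
                                       


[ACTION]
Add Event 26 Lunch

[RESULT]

             September 2021            
Mo Tu We Th Fr Sa Su                   
       1  2  3  4  5                   
 6  7  8  9 10 11 12                   
13 14 15 16 17 18 19                   
20* 21 22 23 24 25 26*                 
27 28 29 30                            
                                       
                                       
                                       
                                       
                                       


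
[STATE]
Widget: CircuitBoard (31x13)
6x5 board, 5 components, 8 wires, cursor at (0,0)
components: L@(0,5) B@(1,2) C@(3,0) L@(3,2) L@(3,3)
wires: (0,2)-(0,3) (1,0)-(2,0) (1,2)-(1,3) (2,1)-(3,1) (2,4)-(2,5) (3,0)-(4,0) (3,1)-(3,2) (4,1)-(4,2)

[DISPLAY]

   0 1 2 3 4 5                 
0  [.]      · ─ ·       L      
                               
1   ·       B ─ ·              
    │                          
2   ·   ·           · ─ ·      
        │                      
3   C   · ─ L   L              
    │                          
4   ·   · ─ ·                  
Cursor: (0,0)                  
                               
                               


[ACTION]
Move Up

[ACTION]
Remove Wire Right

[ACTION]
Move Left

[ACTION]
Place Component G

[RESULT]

   0 1 2 3 4 5                 
0  [G]      · ─ ·       L      
                               
1   ·       B ─ ·              
    │                          
2   ·   ·           · ─ ·      
        │                      
3   C   · ─ L   L              
    │                          
4   ·   · ─ ·                  
Cursor: (0,0)                  
                               
                               


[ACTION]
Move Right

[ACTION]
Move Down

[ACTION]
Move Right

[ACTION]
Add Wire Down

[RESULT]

   0 1 2 3 4 5                 
0   G       · ─ ·       L      
                               
1   ·      [B]─ ·              
    │       │                  
2   ·   ·   ·       · ─ ·      
        │                      
3   C   · ─ L   L              
    │                          
4   ·   · ─ ·                  
Cursor: (1,2)                  
                               
                               


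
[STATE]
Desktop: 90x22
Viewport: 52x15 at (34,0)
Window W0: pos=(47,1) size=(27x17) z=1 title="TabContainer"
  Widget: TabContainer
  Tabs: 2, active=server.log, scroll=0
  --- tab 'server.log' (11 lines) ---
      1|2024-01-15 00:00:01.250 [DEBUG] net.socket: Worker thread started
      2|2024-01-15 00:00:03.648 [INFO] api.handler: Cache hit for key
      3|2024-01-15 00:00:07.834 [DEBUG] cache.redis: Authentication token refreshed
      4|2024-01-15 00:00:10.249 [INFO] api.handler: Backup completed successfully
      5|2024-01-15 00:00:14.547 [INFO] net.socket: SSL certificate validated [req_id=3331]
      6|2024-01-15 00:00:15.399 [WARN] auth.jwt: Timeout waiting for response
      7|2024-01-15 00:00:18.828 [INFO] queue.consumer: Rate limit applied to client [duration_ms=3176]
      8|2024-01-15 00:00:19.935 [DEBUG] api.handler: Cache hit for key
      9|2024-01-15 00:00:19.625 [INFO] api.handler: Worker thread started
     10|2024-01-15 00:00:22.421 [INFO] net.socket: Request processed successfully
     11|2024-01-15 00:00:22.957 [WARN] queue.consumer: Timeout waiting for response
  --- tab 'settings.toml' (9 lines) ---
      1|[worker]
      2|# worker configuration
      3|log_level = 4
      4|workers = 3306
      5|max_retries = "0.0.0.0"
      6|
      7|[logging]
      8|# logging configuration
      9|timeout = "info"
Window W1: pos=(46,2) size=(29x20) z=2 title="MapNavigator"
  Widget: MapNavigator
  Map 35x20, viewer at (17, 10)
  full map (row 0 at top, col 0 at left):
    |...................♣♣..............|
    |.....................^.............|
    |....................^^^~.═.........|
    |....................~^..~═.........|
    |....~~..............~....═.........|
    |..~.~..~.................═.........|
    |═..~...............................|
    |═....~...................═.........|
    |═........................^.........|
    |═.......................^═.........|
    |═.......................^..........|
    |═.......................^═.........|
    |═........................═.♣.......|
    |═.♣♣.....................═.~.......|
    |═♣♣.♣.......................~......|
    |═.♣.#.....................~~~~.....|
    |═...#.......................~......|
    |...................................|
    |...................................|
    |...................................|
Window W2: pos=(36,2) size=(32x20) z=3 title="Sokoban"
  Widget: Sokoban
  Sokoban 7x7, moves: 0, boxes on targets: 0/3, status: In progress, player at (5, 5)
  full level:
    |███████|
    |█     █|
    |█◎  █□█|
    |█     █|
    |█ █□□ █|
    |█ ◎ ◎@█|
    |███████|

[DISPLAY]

                                                    
             ┏━━━━━━━━━━━━━━━━━━━━━━━━━┓            
  ┏━━━━━━━━━━━━━━━━━━━━━━━━━━━━━━┓━━━━━━┓           
  ┃ Sokoban                      ┃      ┃           
  ┠──────────────────────────────┨──────┨           
  ┃███████                       ┃═.....┃           
  ┃█     █                       ┃═.....┃           
  ┃█◎  █□█                       ┃═.....┃           
  ┃█     █                       ┃═.....┃           
  ┃█ █□□ █                       ┃......┃           
  ┃█ ◎ ◎@█                       ┃═.....┃           
  ┃███████                       ┃^.....┃           
  ┃Moves: 0  0/3                 ┃═.....┃           
  ┃                              ┃......┃           
  ┃                              ┃═.....┃           


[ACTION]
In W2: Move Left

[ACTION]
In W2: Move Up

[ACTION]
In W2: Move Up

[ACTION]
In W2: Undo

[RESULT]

                                                    
             ┏━━━━━━━━━━━━━━━━━━━━━━━━━┓            
  ┏━━━━━━━━━━━━━━━━━━━━━━━━━━━━━━┓━━━━━━┓           
  ┃ Sokoban                      ┃      ┃           
  ┠──────────────────────────────┨──────┨           
  ┃███████                       ┃═.....┃           
  ┃█     █                       ┃═.....┃           
  ┃█◎  █□█                       ┃═.....┃           
  ┃█     █                       ┃═.....┃           
  ┃█ █□□ █                       ┃......┃           
  ┃█ ◎ + █                       ┃═.....┃           
  ┃███████                       ┃^.....┃           
  ┃Moves: 1  0/3                 ┃═.....┃           
  ┃                              ┃......┃           
  ┃                              ┃═.....┃           


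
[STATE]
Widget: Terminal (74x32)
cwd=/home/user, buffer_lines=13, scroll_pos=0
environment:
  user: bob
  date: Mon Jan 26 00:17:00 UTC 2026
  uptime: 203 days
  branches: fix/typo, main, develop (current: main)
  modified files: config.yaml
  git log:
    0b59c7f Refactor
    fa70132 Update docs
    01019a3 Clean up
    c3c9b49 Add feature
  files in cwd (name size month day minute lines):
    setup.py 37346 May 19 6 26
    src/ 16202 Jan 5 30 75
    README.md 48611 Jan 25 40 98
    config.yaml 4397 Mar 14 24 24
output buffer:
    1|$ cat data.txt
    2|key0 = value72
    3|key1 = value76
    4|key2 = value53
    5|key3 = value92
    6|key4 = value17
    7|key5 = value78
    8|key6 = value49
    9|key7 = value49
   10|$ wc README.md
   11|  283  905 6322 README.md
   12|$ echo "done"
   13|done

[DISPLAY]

$ cat data.txt                                                            
key0 = value72                                                            
key1 = value76                                                            
key2 = value53                                                            
key3 = value92                                                            
key4 = value17                                                            
key5 = value78                                                            
key6 = value49                                                            
key7 = value49                                                            
$ wc README.md                                                            
  283  905 6322 README.md                                                 
$ echo "done"                                                             
done                                                                      
$ █                                                                       
                                                                          
                                                                          
                                                                          
                                                                          
                                                                          
                                                                          
                                                                          
                                                                          
                                                                          
                                                                          
                                                                          
                                                                          
                                                                          
                                                                          
                                                                          
                                                                          
                                                                          
                                                                          


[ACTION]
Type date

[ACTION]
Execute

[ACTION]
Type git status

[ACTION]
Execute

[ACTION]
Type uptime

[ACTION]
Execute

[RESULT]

$ cat data.txt                                                            
key0 = value72                                                            
key1 = value76                                                            
key2 = value53                                                            
key3 = value92                                                            
key4 = value17                                                            
key5 = value78                                                            
key6 = value49                                                            
key7 = value49                                                            
$ wc README.md                                                            
  283  905 6322 README.md                                                 
$ echo "done"                                                             
done                                                                      
$ date                                                                    
Mon Jan 26 00:17:00 UTC 2026                                              
$ git status                                                              
On branch main                                                            
Changes not staged for commit:                                            
                                                                          
        modified:   config.yaml                                           
$ uptime                                                                  
 10:00  up 203 days                                                       
$ █                                                                       
                                                                          
                                                                          
                                                                          
                                                                          
                                                                          
                                                                          
                                                                          
                                                                          
                                                                          
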